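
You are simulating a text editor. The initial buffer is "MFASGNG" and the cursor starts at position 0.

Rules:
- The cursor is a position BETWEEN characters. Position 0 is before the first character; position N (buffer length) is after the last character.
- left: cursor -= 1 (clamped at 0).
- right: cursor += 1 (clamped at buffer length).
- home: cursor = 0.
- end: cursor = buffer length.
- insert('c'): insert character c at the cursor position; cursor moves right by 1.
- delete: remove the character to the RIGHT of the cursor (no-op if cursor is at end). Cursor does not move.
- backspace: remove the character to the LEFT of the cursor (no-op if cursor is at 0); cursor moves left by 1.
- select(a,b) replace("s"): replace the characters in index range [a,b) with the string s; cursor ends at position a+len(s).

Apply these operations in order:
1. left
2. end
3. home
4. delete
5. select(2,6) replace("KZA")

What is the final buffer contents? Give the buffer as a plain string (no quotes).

Answer: FAKZA

Derivation:
After op 1 (left): buf='MFASGNG' cursor=0
After op 2 (end): buf='MFASGNG' cursor=7
After op 3 (home): buf='MFASGNG' cursor=0
After op 4 (delete): buf='FASGNG' cursor=0
After op 5 (select(2,6) replace("KZA")): buf='FAKZA' cursor=5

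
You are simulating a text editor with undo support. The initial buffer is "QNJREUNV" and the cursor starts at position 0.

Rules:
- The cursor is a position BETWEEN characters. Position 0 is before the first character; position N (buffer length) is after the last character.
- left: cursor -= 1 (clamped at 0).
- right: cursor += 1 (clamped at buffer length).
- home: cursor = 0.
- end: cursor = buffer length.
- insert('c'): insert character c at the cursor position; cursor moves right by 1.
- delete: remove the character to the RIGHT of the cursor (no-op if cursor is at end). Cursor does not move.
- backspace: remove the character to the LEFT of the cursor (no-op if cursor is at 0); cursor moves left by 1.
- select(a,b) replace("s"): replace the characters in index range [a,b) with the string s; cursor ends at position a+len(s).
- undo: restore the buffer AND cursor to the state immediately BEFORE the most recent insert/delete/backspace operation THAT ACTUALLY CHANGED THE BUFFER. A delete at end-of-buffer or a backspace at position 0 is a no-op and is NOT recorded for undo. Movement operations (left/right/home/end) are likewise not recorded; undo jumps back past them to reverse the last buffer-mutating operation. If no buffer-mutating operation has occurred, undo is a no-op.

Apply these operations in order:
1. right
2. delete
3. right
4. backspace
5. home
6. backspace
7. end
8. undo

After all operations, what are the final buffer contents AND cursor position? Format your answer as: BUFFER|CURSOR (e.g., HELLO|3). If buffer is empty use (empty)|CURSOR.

Answer: QJREUNV|2

Derivation:
After op 1 (right): buf='QNJREUNV' cursor=1
After op 2 (delete): buf='QJREUNV' cursor=1
After op 3 (right): buf='QJREUNV' cursor=2
After op 4 (backspace): buf='QREUNV' cursor=1
After op 5 (home): buf='QREUNV' cursor=0
After op 6 (backspace): buf='QREUNV' cursor=0
After op 7 (end): buf='QREUNV' cursor=6
After op 8 (undo): buf='QJREUNV' cursor=2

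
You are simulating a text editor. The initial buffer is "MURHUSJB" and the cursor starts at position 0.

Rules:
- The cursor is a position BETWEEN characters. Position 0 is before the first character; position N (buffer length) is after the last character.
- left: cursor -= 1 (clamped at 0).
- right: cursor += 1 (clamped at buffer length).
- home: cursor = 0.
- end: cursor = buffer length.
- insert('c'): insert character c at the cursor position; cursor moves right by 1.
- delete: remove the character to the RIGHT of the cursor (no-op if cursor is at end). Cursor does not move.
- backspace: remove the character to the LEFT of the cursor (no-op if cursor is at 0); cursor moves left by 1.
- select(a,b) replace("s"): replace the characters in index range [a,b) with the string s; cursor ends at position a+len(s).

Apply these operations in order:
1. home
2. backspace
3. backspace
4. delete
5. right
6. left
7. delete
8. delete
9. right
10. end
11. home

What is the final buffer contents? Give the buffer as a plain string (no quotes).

Answer: HUSJB

Derivation:
After op 1 (home): buf='MURHUSJB' cursor=0
After op 2 (backspace): buf='MURHUSJB' cursor=0
After op 3 (backspace): buf='MURHUSJB' cursor=0
After op 4 (delete): buf='URHUSJB' cursor=0
After op 5 (right): buf='URHUSJB' cursor=1
After op 6 (left): buf='URHUSJB' cursor=0
After op 7 (delete): buf='RHUSJB' cursor=0
After op 8 (delete): buf='HUSJB' cursor=0
After op 9 (right): buf='HUSJB' cursor=1
After op 10 (end): buf='HUSJB' cursor=5
After op 11 (home): buf='HUSJB' cursor=0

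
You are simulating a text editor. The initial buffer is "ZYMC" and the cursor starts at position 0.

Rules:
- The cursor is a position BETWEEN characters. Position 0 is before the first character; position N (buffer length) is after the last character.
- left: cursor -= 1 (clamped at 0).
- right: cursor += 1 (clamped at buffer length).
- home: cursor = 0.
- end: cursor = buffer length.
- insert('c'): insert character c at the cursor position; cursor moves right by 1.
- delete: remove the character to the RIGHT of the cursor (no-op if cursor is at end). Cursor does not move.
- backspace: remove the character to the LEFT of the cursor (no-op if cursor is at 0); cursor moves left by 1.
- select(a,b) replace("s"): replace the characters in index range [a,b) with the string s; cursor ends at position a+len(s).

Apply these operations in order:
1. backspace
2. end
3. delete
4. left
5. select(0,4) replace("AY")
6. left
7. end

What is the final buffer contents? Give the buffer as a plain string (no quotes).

Answer: AY

Derivation:
After op 1 (backspace): buf='ZYMC' cursor=0
After op 2 (end): buf='ZYMC' cursor=4
After op 3 (delete): buf='ZYMC' cursor=4
After op 4 (left): buf='ZYMC' cursor=3
After op 5 (select(0,4) replace("AY")): buf='AY' cursor=2
After op 6 (left): buf='AY' cursor=1
After op 7 (end): buf='AY' cursor=2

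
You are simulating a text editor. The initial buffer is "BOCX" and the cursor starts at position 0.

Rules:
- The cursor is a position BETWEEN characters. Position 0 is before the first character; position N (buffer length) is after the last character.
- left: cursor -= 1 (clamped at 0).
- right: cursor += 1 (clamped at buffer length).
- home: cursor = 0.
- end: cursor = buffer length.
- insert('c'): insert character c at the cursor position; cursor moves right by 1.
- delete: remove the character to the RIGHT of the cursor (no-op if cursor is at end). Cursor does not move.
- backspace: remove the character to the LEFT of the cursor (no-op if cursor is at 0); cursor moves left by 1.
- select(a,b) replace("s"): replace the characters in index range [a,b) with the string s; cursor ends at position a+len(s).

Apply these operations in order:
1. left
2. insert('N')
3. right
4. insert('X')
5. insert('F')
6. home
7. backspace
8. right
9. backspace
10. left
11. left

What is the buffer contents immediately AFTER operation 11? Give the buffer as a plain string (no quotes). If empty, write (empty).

Answer: BXFOCX

Derivation:
After op 1 (left): buf='BOCX' cursor=0
After op 2 (insert('N')): buf='NBOCX' cursor=1
After op 3 (right): buf='NBOCX' cursor=2
After op 4 (insert('X')): buf='NBXOCX' cursor=3
After op 5 (insert('F')): buf='NBXFOCX' cursor=4
After op 6 (home): buf='NBXFOCX' cursor=0
After op 7 (backspace): buf='NBXFOCX' cursor=0
After op 8 (right): buf='NBXFOCX' cursor=1
After op 9 (backspace): buf='BXFOCX' cursor=0
After op 10 (left): buf='BXFOCX' cursor=0
After op 11 (left): buf='BXFOCX' cursor=0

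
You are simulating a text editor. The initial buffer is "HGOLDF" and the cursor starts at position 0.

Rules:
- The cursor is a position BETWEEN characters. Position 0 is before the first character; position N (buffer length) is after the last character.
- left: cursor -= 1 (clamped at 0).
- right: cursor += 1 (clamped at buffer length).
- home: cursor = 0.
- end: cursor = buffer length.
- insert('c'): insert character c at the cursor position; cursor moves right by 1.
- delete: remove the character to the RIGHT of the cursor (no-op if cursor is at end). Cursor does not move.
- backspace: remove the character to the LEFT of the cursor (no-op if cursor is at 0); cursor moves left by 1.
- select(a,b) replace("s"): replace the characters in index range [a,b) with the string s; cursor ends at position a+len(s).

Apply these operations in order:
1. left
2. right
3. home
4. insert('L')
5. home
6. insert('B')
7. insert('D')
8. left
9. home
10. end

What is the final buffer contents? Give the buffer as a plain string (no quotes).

Answer: BDLHGOLDF

Derivation:
After op 1 (left): buf='HGOLDF' cursor=0
After op 2 (right): buf='HGOLDF' cursor=1
After op 3 (home): buf='HGOLDF' cursor=0
After op 4 (insert('L')): buf='LHGOLDF' cursor=1
After op 5 (home): buf='LHGOLDF' cursor=0
After op 6 (insert('B')): buf='BLHGOLDF' cursor=1
After op 7 (insert('D')): buf='BDLHGOLDF' cursor=2
After op 8 (left): buf='BDLHGOLDF' cursor=1
After op 9 (home): buf='BDLHGOLDF' cursor=0
After op 10 (end): buf='BDLHGOLDF' cursor=9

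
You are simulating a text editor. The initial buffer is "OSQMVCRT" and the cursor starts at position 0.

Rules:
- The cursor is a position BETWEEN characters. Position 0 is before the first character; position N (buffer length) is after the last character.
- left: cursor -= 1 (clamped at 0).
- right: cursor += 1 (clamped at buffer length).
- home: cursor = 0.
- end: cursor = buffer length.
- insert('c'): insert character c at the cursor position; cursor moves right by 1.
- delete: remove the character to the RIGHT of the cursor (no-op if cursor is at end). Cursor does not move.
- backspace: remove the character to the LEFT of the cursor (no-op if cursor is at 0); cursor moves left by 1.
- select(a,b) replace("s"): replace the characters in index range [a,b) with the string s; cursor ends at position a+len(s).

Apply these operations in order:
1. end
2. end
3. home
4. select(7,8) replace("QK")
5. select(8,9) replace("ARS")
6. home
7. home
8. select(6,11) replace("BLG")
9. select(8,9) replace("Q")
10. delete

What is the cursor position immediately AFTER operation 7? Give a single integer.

After op 1 (end): buf='OSQMVCRT' cursor=8
After op 2 (end): buf='OSQMVCRT' cursor=8
After op 3 (home): buf='OSQMVCRT' cursor=0
After op 4 (select(7,8) replace("QK")): buf='OSQMVCRQK' cursor=9
After op 5 (select(8,9) replace("ARS")): buf='OSQMVCRQARS' cursor=11
After op 6 (home): buf='OSQMVCRQARS' cursor=0
After op 7 (home): buf='OSQMVCRQARS' cursor=0

Answer: 0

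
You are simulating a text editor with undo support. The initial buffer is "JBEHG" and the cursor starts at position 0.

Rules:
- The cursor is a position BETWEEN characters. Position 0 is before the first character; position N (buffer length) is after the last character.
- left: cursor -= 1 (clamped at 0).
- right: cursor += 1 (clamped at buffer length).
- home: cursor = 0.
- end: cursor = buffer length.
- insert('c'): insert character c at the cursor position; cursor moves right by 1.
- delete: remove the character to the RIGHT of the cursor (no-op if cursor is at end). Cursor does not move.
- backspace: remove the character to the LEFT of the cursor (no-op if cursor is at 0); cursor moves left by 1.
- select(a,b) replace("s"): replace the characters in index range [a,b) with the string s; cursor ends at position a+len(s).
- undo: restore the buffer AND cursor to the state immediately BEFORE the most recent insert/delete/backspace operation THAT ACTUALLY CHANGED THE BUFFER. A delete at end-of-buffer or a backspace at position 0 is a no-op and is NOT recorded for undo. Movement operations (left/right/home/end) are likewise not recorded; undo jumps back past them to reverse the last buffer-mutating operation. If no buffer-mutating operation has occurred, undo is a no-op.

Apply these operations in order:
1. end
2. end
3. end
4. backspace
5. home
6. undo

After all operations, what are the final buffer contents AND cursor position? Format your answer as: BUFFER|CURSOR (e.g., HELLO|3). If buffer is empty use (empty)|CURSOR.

Answer: JBEHG|5

Derivation:
After op 1 (end): buf='JBEHG' cursor=5
After op 2 (end): buf='JBEHG' cursor=5
After op 3 (end): buf='JBEHG' cursor=5
After op 4 (backspace): buf='JBEH' cursor=4
After op 5 (home): buf='JBEH' cursor=0
After op 6 (undo): buf='JBEHG' cursor=5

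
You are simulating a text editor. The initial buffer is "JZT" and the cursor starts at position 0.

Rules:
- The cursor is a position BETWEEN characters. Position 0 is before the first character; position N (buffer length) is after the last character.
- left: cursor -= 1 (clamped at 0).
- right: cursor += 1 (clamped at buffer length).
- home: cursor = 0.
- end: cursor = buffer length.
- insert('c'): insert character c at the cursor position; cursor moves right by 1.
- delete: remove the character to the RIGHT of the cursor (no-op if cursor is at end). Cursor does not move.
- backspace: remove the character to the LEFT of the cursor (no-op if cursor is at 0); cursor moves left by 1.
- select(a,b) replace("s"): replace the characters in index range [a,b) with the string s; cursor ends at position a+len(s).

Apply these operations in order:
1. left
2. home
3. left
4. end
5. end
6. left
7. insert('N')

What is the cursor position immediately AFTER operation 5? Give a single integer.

Answer: 3

Derivation:
After op 1 (left): buf='JZT' cursor=0
After op 2 (home): buf='JZT' cursor=0
After op 3 (left): buf='JZT' cursor=0
After op 4 (end): buf='JZT' cursor=3
After op 5 (end): buf='JZT' cursor=3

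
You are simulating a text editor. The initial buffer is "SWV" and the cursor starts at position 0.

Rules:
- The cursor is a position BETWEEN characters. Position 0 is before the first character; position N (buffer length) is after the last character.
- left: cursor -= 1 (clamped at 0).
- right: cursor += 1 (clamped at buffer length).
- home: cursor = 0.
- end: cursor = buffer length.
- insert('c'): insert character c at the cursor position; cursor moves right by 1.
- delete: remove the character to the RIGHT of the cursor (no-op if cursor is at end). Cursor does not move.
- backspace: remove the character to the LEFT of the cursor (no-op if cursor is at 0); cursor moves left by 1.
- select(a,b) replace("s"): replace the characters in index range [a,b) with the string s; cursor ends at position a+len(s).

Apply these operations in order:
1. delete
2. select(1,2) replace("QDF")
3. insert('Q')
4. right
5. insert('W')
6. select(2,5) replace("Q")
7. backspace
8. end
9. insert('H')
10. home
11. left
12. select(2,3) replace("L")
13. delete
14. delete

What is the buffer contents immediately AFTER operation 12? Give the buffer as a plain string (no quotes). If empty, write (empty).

After op 1 (delete): buf='WV' cursor=0
After op 2 (select(1,2) replace("QDF")): buf='WQDF' cursor=4
After op 3 (insert('Q')): buf='WQDFQ' cursor=5
After op 4 (right): buf='WQDFQ' cursor=5
After op 5 (insert('W')): buf='WQDFQW' cursor=6
After op 6 (select(2,5) replace("Q")): buf='WQQW' cursor=3
After op 7 (backspace): buf='WQW' cursor=2
After op 8 (end): buf='WQW' cursor=3
After op 9 (insert('H')): buf='WQWH' cursor=4
After op 10 (home): buf='WQWH' cursor=0
After op 11 (left): buf='WQWH' cursor=0
After op 12 (select(2,3) replace("L")): buf='WQLH' cursor=3

Answer: WQLH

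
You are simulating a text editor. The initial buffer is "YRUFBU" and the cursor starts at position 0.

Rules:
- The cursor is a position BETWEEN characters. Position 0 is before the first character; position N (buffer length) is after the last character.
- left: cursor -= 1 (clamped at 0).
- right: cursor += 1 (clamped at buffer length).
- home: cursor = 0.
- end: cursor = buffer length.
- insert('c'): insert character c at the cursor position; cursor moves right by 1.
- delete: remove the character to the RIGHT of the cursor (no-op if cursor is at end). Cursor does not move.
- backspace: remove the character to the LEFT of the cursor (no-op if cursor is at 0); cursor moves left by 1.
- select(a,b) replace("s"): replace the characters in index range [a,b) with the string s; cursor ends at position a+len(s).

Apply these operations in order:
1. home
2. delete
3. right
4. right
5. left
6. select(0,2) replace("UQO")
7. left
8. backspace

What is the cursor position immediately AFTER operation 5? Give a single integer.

After op 1 (home): buf='YRUFBU' cursor=0
After op 2 (delete): buf='RUFBU' cursor=0
After op 3 (right): buf='RUFBU' cursor=1
After op 4 (right): buf='RUFBU' cursor=2
After op 5 (left): buf='RUFBU' cursor=1

Answer: 1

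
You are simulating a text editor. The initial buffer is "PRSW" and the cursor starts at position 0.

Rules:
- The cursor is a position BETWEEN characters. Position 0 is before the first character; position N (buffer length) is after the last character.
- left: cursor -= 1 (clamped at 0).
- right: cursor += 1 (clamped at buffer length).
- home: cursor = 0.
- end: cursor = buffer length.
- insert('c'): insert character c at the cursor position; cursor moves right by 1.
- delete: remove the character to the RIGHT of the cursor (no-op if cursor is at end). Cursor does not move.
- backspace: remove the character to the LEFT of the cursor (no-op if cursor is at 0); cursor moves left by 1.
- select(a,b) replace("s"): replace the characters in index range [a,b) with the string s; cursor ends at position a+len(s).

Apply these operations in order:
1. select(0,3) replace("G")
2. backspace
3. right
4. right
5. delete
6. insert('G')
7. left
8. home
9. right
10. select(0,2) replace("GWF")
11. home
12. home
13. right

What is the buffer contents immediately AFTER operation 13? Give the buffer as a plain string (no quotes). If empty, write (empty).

After op 1 (select(0,3) replace("G")): buf='GW' cursor=1
After op 2 (backspace): buf='W' cursor=0
After op 3 (right): buf='W' cursor=1
After op 4 (right): buf='W' cursor=1
After op 5 (delete): buf='W' cursor=1
After op 6 (insert('G')): buf='WG' cursor=2
After op 7 (left): buf='WG' cursor=1
After op 8 (home): buf='WG' cursor=0
After op 9 (right): buf='WG' cursor=1
After op 10 (select(0,2) replace("GWF")): buf='GWF' cursor=3
After op 11 (home): buf='GWF' cursor=0
After op 12 (home): buf='GWF' cursor=0
After op 13 (right): buf='GWF' cursor=1

Answer: GWF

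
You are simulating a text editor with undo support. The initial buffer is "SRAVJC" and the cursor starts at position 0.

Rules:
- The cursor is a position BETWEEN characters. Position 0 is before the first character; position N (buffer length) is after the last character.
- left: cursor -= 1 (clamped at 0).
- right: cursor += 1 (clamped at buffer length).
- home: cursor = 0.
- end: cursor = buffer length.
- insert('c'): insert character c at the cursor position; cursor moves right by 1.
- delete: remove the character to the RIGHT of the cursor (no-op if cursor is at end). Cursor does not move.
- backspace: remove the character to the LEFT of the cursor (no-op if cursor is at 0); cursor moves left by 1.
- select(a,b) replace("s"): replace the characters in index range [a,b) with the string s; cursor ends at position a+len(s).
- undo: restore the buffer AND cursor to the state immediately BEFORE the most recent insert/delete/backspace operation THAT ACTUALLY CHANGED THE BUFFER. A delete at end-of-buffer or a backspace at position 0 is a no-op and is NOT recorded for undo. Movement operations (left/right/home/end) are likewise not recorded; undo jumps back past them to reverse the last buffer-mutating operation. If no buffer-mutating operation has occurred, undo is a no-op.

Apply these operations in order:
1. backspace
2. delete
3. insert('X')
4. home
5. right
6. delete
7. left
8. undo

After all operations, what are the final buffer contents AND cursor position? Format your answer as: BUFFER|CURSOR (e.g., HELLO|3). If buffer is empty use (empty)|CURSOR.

Answer: XRAVJC|1

Derivation:
After op 1 (backspace): buf='SRAVJC' cursor=0
After op 2 (delete): buf='RAVJC' cursor=0
After op 3 (insert('X')): buf='XRAVJC' cursor=1
After op 4 (home): buf='XRAVJC' cursor=0
After op 5 (right): buf='XRAVJC' cursor=1
After op 6 (delete): buf='XAVJC' cursor=1
After op 7 (left): buf='XAVJC' cursor=0
After op 8 (undo): buf='XRAVJC' cursor=1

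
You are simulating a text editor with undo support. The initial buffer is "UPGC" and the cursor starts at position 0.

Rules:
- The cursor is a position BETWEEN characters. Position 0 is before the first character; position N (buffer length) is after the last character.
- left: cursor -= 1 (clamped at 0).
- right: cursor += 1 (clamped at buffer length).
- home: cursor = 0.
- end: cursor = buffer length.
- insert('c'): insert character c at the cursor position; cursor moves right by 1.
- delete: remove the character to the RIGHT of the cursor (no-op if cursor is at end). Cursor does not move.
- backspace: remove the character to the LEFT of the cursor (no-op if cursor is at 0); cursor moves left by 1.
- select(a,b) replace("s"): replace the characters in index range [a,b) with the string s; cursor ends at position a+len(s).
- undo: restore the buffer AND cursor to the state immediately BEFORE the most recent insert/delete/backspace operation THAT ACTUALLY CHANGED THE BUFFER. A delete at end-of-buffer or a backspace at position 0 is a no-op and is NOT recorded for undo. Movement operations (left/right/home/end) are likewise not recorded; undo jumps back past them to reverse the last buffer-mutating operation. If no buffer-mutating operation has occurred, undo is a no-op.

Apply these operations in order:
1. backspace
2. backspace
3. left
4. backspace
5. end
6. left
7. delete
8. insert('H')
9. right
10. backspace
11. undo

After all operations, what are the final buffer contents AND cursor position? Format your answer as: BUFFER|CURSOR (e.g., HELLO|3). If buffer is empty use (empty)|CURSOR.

After op 1 (backspace): buf='UPGC' cursor=0
After op 2 (backspace): buf='UPGC' cursor=0
After op 3 (left): buf='UPGC' cursor=0
After op 4 (backspace): buf='UPGC' cursor=0
After op 5 (end): buf='UPGC' cursor=4
After op 6 (left): buf='UPGC' cursor=3
After op 7 (delete): buf='UPG' cursor=3
After op 8 (insert('H')): buf='UPGH' cursor=4
After op 9 (right): buf='UPGH' cursor=4
After op 10 (backspace): buf='UPG' cursor=3
After op 11 (undo): buf='UPGH' cursor=4

Answer: UPGH|4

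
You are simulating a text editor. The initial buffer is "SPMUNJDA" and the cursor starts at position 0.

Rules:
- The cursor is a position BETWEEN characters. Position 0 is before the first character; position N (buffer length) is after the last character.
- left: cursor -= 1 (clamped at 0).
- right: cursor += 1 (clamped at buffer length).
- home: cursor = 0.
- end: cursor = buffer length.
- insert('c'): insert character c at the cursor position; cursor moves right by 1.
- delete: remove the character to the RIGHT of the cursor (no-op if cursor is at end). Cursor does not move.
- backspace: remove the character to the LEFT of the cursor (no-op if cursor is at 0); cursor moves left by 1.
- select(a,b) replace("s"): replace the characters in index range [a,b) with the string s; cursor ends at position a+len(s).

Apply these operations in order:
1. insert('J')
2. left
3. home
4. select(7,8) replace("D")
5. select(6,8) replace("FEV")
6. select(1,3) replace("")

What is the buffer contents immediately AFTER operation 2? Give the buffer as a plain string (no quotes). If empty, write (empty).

After op 1 (insert('J')): buf='JSPMUNJDA' cursor=1
After op 2 (left): buf='JSPMUNJDA' cursor=0

Answer: JSPMUNJDA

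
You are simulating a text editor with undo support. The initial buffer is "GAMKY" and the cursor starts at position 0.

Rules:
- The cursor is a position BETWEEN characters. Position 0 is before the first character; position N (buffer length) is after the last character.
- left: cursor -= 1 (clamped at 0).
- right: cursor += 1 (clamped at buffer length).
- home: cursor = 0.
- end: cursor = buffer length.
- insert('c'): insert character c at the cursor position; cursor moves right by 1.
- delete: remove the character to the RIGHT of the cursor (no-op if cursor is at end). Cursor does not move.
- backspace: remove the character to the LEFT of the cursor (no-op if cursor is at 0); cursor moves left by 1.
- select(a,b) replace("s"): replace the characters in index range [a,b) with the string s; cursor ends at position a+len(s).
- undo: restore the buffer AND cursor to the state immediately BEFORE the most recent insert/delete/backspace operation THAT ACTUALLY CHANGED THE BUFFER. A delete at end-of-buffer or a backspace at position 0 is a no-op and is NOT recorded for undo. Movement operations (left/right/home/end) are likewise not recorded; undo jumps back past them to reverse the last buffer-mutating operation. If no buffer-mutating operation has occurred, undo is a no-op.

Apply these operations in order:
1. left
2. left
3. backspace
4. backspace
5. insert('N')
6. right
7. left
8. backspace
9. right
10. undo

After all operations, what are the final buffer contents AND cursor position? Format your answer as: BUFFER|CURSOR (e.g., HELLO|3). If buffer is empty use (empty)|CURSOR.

Answer: NGAMKY|1

Derivation:
After op 1 (left): buf='GAMKY' cursor=0
After op 2 (left): buf='GAMKY' cursor=0
After op 3 (backspace): buf='GAMKY' cursor=0
After op 4 (backspace): buf='GAMKY' cursor=0
After op 5 (insert('N')): buf='NGAMKY' cursor=1
After op 6 (right): buf='NGAMKY' cursor=2
After op 7 (left): buf='NGAMKY' cursor=1
After op 8 (backspace): buf='GAMKY' cursor=0
After op 9 (right): buf='GAMKY' cursor=1
After op 10 (undo): buf='NGAMKY' cursor=1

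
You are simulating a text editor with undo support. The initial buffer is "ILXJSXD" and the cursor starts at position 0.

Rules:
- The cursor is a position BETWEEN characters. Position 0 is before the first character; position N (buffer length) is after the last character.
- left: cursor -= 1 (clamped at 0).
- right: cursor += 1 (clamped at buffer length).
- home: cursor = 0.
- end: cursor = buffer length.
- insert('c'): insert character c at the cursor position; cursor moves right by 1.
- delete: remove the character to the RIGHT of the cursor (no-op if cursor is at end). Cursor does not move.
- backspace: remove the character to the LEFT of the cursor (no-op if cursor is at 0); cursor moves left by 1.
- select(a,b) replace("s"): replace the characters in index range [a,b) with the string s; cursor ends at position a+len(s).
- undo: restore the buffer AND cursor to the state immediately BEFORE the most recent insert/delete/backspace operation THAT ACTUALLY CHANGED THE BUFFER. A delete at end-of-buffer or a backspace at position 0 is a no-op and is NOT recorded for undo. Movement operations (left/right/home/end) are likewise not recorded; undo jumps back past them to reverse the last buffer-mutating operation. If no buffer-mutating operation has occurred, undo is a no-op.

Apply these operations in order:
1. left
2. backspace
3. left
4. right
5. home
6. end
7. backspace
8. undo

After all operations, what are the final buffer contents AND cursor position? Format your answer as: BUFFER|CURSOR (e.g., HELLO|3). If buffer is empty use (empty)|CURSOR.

Answer: ILXJSXD|7

Derivation:
After op 1 (left): buf='ILXJSXD' cursor=0
After op 2 (backspace): buf='ILXJSXD' cursor=0
After op 3 (left): buf='ILXJSXD' cursor=0
After op 4 (right): buf='ILXJSXD' cursor=1
After op 5 (home): buf='ILXJSXD' cursor=0
After op 6 (end): buf='ILXJSXD' cursor=7
After op 7 (backspace): buf='ILXJSX' cursor=6
After op 8 (undo): buf='ILXJSXD' cursor=7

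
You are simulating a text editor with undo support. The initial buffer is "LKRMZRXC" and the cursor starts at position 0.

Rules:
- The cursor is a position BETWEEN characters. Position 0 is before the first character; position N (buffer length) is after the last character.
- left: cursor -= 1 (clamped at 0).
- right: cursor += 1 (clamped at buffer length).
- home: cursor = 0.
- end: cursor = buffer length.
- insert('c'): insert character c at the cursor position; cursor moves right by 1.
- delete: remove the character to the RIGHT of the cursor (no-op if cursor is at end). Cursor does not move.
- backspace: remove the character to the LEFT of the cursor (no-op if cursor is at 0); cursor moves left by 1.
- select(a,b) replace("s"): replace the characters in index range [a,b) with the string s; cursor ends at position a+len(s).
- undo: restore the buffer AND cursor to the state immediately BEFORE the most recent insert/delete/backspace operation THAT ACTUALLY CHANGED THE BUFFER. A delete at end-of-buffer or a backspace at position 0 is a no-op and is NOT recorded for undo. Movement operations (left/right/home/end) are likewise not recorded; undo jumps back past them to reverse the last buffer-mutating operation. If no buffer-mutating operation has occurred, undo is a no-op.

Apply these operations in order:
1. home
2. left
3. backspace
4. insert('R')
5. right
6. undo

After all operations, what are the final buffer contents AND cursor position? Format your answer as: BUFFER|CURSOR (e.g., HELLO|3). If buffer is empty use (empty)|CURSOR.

Answer: LKRMZRXC|0

Derivation:
After op 1 (home): buf='LKRMZRXC' cursor=0
After op 2 (left): buf='LKRMZRXC' cursor=0
After op 3 (backspace): buf='LKRMZRXC' cursor=0
After op 4 (insert('R')): buf='RLKRMZRXC' cursor=1
After op 5 (right): buf='RLKRMZRXC' cursor=2
After op 6 (undo): buf='LKRMZRXC' cursor=0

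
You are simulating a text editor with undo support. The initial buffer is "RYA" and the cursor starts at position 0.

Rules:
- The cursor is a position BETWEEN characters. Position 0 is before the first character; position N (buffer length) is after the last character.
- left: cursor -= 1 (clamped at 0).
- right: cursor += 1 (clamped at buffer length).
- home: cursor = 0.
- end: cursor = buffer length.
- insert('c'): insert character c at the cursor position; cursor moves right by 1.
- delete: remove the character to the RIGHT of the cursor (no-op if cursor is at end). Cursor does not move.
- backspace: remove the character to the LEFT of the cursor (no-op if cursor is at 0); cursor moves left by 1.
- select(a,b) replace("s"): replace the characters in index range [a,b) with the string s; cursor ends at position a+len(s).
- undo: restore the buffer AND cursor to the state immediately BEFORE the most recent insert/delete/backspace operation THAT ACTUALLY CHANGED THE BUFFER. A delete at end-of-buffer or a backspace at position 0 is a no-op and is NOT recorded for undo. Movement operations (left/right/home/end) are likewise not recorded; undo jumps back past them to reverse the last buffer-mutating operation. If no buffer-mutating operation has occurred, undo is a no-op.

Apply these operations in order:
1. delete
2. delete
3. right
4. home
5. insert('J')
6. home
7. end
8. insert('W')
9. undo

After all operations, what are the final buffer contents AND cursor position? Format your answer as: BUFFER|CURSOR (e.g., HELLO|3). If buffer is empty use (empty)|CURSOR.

Answer: JA|2

Derivation:
After op 1 (delete): buf='YA' cursor=0
After op 2 (delete): buf='A' cursor=0
After op 3 (right): buf='A' cursor=1
After op 4 (home): buf='A' cursor=0
After op 5 (insert('J')): buf='JA' cursor=1
After op 6 (home): buf='JA' cursor=0
After op 7 (end): buf='JA' cursor=2
After op 8 (insert('W')): buf='JAW' cursor=3
After op 9 (undo): buf='JA' cursor=2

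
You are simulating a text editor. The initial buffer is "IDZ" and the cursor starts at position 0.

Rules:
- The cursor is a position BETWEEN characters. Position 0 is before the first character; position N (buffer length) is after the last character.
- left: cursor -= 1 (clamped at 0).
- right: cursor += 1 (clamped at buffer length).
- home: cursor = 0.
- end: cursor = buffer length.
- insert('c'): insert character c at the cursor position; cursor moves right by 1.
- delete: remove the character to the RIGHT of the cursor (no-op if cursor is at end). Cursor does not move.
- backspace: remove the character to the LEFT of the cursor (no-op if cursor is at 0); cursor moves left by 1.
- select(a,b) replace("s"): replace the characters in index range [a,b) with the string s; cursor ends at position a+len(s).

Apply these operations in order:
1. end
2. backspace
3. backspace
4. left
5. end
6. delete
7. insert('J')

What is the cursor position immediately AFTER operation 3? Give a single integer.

After op 1 (end): buf='IDZ' cursor=3
After op 2 (backspace): buf='ID' cursor=2
After op 3 (backspace): buf='I' cursor=1

Answer: 1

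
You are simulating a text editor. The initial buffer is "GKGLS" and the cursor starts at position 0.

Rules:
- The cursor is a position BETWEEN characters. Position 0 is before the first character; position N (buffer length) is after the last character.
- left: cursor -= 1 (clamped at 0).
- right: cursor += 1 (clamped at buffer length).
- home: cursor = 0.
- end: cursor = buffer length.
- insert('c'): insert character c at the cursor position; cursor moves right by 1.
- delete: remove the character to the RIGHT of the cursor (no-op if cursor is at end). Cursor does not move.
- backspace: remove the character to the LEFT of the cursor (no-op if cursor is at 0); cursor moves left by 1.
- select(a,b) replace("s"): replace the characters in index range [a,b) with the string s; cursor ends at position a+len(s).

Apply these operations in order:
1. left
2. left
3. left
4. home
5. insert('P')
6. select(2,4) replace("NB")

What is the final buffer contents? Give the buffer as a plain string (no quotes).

After op 1 (left): buf='GKGLS' cursor=0
After op 2 (left): buf='GKGLS' cursor=0
After op 3 (left): buf='GKGLS' cursor=0
After op 4 (home): buf='GKGLS' cursor=0
After op 5 (insert('P')): buf='PGKGLS' cursor=1
After op 6 (select(2,4) replace("NB")): buf='PGNBLS' cursor=4

Answer: PGNBLS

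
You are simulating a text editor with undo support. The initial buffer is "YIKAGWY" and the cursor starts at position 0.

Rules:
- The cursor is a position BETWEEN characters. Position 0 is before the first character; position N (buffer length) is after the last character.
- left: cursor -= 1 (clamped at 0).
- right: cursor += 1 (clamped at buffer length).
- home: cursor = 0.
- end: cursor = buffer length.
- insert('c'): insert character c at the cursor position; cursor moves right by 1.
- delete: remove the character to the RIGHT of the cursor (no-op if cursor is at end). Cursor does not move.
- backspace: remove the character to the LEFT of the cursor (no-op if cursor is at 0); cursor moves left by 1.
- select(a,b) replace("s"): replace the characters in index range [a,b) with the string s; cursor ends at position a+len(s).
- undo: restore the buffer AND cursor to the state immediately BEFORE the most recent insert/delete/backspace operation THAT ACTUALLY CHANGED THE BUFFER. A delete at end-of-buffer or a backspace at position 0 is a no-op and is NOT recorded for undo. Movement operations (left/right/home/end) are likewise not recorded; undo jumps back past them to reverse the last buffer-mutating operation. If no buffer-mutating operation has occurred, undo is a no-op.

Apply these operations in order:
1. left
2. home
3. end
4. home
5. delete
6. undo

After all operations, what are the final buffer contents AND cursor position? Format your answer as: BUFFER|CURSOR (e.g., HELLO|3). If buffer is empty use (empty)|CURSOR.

After op 1 (left): buf='YIKAGWY' cursor=0
After op 2 (home): buf='YIKAGWY' cursor=0
After op 3 (end): buf='YIKAGWY' cursor=7
After op 4 (home): buf='YIKAGWY' cursor=0
After op 5 (delete): buf='IKAGWY' cursor=0
After op 6 (undo): buf='YIKAGWY' cursor=0

Answer: YIKAGWY|0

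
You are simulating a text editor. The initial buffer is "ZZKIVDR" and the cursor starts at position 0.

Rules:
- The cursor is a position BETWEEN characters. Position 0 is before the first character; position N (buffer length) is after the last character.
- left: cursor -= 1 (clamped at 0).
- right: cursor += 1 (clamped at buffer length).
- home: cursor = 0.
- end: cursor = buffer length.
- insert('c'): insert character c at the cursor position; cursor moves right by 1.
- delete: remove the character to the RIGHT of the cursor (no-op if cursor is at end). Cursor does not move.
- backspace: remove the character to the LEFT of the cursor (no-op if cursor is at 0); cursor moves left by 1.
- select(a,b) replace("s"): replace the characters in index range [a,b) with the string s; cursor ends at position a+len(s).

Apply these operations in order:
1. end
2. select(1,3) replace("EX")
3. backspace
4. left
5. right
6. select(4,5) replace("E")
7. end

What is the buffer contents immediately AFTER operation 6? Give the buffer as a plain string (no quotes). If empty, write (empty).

After op 1 (end): buf='ZZKIVDR' cursor=7
After op 2 (select(1,3) replace("EX")): buf='ZEXIVDR' cursor=3
After op 3 (backspace): buf='ZEIVDR' cursor=2
After op 4 (left): buf='ZEIVDR' cursor=1
After op 5 (right): buf='ZEIVDR' cursor=2
After op 6 (select(4,5) replace("E")): buf='ZEIVER' cursor=5

Answer: ZEIVER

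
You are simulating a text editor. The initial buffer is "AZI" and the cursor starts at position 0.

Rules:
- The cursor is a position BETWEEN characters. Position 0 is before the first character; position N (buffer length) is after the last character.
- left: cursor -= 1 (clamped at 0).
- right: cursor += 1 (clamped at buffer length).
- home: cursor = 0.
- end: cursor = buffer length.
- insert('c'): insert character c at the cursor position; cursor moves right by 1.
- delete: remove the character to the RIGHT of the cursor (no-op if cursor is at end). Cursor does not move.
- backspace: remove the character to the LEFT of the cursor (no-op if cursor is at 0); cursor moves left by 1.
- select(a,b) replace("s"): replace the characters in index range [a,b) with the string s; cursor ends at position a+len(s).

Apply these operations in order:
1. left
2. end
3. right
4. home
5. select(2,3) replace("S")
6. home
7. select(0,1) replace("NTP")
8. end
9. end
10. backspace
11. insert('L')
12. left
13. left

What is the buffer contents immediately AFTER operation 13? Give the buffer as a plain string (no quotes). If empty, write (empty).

After op 1 (left): buf='AZI' cursor=0
After op 2 (end): buf='AZI' cursor=3
After op 3 (right): buf='AZI' cursor=3
After op 4 (home): buf='AZI' cursor=0
After op 5 (select(2,3) replace("S")): buf='AZS' cursor=3
After op 6 (home): buf='AZS' cursor=0
After op 7 (select(0,1) replace("NTP")): buf='NTPZS' cursor=3
After op 8 (end): buf='NTPZS' cursor=5
After op 9 (end): buf='NTPZS' cursor=5
After op 10 (backspace): buf='NTPZ' cursor=4
After op 11 (insert('L')): buf='NTPZL' cursor=5
After op 12 (left): buf='NTPZL' cursor=4
After op 13 (left): buf='NTPZL' cursor=3

Answer: NTPZL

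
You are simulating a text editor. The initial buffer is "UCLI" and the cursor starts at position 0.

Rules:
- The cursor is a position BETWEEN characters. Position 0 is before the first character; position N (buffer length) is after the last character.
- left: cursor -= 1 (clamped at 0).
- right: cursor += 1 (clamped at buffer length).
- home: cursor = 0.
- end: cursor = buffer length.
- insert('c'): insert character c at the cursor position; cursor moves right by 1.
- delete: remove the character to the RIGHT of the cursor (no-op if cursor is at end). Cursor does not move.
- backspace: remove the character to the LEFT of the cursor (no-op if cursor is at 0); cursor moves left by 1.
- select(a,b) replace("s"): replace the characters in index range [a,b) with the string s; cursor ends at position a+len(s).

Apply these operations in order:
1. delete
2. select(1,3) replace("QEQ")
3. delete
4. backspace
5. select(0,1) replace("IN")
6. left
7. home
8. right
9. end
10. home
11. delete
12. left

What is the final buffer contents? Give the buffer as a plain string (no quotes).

After op 1 (delete): buf='CLI' cursor=0
After op 2 (select(1,3) replace("QEQ")): buf='CQEQ' cursor=4
After op 3 (delete): buf='CQEQ' cursor=4
After op 4 (backspace): buf='CQE' cursor=3
After op 5 (select(0,1) replace("IN")): buf='INQE' cursor=2
After op 6 (left): buf='INQE' cursor=1
After op 7 (home): buf='INQE' cursor=0
After op 8 (right): buf='INQE' cursor=1
After op 9 (end): buf='INQE' cursor=4
After op 10 (home): buf='INQE' cursor=0
After op 11 (delete): buf='NQE' cursor=0
After op 12 (left): buf='NQE' cursor=0

Answer: NQE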